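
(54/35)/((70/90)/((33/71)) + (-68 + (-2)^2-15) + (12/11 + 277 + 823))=0.00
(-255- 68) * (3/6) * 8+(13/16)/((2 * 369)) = -15255923/11808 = -1292.00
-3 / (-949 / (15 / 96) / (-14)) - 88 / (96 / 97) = -4050647 / 45552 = -88.92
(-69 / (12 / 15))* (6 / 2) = -1035 / 4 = -258.75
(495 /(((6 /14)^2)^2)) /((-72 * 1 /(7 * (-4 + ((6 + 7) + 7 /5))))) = -14835.81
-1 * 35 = -35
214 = 214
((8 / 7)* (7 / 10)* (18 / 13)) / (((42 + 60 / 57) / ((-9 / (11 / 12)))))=-73872 / 292435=-0.25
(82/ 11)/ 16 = 41/ 88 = 0.47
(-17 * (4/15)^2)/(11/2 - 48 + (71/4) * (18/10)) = 0.11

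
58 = 58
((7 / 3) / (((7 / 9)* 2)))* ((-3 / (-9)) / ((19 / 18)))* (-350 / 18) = -175 / 19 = -9.21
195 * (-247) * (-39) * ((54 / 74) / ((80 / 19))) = 192727431 / 592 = 325553.09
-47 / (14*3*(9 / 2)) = -47 / 189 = -0.25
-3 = -3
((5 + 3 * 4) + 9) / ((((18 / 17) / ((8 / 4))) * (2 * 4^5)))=221 / 9216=0.02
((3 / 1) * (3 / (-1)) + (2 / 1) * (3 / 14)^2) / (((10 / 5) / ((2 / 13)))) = -873 / 1274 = -0.69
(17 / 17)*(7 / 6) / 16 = 7 / 96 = 0.07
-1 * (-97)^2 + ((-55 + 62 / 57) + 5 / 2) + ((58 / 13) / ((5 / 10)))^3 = -2191493795 / 250458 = -8749.95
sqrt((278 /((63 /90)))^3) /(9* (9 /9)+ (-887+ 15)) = -5560* sqrt(4865) /42287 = -9.17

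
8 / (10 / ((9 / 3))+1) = 24 / 13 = 1.85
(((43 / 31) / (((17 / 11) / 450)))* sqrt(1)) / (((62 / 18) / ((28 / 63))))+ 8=982096 / 16337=60.11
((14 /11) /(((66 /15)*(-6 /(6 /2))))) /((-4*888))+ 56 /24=668577 /286528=2.33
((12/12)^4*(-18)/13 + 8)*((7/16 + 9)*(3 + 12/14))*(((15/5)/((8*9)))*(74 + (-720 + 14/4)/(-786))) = 327695217/435968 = 751.65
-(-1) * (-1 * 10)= -10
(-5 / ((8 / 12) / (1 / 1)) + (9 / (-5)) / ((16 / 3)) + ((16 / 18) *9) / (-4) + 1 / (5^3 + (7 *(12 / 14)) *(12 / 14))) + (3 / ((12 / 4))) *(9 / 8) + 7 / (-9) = -6219823 / 655920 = -9.48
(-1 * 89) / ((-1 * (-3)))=-89 / 3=-29.67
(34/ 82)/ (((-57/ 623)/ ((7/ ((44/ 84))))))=-518959/ 8569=-60.56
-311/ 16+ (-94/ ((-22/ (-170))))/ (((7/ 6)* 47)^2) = -7976483/ 405328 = -19.68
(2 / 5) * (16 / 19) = 32 / 95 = 0.34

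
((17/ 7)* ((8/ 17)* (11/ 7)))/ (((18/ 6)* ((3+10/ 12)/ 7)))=176/ 161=1.09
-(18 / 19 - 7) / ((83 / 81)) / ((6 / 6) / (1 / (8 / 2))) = 9315 / 6308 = 1.48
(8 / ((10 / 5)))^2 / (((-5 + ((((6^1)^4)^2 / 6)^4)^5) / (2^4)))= 256 / 8733233131762103459660808345247639315496960772046833382089277314153013432419984814172138299868821906129944571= 0.00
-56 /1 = -56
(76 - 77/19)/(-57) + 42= 44119/1083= 40.74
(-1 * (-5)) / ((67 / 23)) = 115 / 67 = 1.72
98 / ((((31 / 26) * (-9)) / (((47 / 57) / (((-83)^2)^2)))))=-119756 / 754729678863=-0.00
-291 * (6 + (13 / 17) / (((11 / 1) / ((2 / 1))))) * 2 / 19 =-668136 / 3553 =-188.05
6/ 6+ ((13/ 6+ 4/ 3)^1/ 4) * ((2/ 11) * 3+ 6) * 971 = 61184/ 11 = 5562.18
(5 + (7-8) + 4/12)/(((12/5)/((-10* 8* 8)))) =-10400/9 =-1155.56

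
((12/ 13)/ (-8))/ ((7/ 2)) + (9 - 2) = 634/ 91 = 6.97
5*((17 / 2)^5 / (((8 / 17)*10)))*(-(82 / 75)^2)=-40575253489 / 720000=-56354.52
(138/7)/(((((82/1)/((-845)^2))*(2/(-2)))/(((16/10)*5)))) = -394141800/287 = -1373316.38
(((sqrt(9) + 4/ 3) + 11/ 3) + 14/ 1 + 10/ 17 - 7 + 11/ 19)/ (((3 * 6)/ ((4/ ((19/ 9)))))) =10444/ 6137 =1.70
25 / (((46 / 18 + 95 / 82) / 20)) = 369000 / 2741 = 134.62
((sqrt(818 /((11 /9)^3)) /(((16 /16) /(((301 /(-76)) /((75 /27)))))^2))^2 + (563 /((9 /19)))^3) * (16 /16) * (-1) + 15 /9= -10615707153515886484455690809 /6322516798950000000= -1679031862.01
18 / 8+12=57 / 4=14.25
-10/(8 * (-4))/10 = 1/32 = 0.03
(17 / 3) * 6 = 34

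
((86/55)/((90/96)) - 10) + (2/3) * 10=-458/275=-1.67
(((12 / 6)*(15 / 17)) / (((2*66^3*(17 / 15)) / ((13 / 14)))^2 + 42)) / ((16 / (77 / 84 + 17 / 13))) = 563875 / 1131967372327745856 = 0.00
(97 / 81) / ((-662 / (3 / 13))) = -97 / 232362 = -0.00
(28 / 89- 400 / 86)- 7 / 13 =-242537 / 49751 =-4.88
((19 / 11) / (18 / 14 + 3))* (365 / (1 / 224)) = 1087408 / 33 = 32951.76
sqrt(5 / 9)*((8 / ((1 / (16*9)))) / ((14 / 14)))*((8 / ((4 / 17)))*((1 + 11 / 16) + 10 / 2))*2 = 174624*sqrt(5) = 390471.13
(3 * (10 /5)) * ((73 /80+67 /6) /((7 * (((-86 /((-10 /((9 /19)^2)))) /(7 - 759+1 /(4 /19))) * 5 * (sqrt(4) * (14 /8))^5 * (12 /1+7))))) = -3359941 /41813415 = -0.08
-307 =-307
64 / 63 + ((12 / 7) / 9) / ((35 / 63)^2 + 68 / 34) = 12940 / 11781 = 1.10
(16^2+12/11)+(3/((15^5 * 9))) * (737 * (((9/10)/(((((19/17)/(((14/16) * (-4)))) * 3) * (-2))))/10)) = 16321095964733/63483750000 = 257.09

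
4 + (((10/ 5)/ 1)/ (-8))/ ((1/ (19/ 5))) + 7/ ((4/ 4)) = 201/ 20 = 10.05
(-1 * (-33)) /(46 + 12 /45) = 495 /694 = 0.71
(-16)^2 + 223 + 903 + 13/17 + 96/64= 47065/34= 1384.26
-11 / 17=-0.65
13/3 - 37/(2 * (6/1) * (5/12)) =-46/15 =-3.07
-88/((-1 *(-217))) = -88/217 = -0.41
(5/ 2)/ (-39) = -5/ 78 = -0.06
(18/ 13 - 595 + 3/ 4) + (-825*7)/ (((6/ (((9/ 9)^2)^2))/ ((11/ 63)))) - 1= -761.92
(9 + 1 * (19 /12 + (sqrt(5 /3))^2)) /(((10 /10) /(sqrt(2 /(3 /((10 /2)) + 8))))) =49 * sqrt(430) /172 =5.91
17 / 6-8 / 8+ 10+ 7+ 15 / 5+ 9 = 185 / 6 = 30.83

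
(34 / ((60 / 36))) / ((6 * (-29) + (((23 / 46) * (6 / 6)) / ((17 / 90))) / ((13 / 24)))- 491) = -22542 / 729425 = -0.03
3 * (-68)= -204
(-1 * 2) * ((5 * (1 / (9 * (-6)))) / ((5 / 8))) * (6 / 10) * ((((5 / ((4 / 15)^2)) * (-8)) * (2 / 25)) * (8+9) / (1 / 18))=-2448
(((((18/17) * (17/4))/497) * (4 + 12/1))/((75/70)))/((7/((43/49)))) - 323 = -39328031/121765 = -322.98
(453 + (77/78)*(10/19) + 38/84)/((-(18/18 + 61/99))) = -31082733/110656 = -280.90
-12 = -12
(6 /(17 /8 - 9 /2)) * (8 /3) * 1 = -128 /19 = -6.74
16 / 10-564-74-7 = -3217 / 5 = -643.40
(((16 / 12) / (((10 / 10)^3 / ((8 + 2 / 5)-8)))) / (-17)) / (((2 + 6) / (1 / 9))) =-1 / 2295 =-0.00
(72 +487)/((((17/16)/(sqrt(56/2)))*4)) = 4472*sqrt(7)/17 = 695.99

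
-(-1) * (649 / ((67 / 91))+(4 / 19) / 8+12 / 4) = 2251947 / 2546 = 884.50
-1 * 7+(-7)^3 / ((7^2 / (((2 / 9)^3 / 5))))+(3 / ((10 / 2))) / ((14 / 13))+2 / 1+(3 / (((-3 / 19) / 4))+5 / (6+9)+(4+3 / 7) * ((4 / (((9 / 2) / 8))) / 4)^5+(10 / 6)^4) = 25761697 / 4133430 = 6.23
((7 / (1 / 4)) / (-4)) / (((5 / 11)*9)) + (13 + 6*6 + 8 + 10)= 2938 / 45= 65.29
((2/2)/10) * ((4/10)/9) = 1/225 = 0.00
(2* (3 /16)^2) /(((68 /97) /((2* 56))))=6111 /544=11.23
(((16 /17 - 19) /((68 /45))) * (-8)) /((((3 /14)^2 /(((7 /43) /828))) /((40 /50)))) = 842408 /2572389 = 0.33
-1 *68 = -68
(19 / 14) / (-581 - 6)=-19 / 8218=-0.00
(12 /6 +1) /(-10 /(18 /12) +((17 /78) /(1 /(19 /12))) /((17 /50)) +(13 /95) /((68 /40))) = -453492 /842167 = -0.54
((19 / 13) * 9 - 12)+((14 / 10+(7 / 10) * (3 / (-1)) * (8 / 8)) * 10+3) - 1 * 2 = -4.85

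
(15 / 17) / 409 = 15 / 6953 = 0.00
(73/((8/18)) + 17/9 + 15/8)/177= 12097/12744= 0.95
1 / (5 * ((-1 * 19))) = -1 / 95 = -0.01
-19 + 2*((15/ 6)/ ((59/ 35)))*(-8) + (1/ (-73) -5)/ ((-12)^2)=-4420391/ 103368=-42.76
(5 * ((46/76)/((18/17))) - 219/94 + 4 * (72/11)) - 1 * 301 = -96996547/353628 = -274.29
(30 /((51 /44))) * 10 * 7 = 30800 /17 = 1811.76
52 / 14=3.71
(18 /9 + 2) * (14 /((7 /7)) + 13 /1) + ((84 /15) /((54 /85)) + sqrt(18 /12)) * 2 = sqrt(6) + 3392 /27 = 128.08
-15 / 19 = -0.79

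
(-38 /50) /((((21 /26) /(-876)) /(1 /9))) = 144248 /1575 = 91.59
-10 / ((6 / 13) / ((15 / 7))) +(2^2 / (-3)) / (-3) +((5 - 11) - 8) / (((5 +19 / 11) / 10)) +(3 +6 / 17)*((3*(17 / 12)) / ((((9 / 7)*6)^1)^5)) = -10591255821905 / 158564988288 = -66.79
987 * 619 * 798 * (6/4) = 731310741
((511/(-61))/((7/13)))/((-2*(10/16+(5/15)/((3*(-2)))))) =34164/2501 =13.66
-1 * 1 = -1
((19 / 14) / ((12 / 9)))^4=10556001 / 9834496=1.07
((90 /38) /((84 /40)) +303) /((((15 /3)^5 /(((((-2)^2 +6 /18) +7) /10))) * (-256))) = -229211 /532000000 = -0.00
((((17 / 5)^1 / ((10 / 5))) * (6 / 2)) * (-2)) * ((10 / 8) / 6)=-17 / 8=-2.12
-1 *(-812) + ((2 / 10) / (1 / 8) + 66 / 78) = 52939 / 65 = 814.45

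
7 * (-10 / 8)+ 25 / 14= -195 / 28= -6.96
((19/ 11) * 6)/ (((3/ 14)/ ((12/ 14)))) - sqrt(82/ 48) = 456/ 11 - sqrt(246)/ 12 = 40.15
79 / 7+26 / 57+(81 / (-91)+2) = 66662 / 5187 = 12.85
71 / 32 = 2.22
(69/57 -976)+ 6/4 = -973.29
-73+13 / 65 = -364 / 5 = -72.80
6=6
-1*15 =-15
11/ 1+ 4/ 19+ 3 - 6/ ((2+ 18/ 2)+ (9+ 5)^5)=145215336/ 10218865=14.21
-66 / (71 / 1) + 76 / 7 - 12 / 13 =58178 / 6461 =9.00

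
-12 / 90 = -2 / 15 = -0.13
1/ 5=0.20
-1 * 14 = -14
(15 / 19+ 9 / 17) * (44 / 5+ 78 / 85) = 351876 / 27455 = 12.82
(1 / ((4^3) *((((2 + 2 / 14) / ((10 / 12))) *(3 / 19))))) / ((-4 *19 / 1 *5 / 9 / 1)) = -7 / 7680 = -0.00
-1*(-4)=4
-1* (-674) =674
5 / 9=0.56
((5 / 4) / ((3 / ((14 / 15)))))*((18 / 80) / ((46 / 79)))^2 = 393183 / 6771200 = 0.06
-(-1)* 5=5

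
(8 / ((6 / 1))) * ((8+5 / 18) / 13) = 298 / 351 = 0.85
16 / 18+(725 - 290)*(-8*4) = -125272 / 9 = -13919.11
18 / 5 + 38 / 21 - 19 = -13.59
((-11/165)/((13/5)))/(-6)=1/234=0.00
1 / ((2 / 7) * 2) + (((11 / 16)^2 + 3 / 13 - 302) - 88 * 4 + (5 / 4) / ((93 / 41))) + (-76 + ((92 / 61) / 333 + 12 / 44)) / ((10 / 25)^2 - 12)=-549798801155867 / 852930194688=-644.60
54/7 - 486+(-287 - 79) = -5910/7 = -844.29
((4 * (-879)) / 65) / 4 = -879 / 65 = -13.52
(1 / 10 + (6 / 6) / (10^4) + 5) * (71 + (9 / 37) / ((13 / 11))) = 6987137 / 19240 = 363.16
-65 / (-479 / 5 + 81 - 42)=325 / 284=1.14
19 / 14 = 1.36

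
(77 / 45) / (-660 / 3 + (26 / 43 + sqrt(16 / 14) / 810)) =-398492938305 / 51093991873301 - 1281357 *sqrt(14) / 102187983746602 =-0.01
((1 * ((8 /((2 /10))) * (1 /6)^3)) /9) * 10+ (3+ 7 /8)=7933 /1944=4.08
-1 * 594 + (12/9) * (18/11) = -6510/11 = -591.82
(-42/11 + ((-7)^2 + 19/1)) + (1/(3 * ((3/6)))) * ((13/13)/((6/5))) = 6409/99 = 64.74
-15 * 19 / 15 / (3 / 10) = -190 / 3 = -63.33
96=96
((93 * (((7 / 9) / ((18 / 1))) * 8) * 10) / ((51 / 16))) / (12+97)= 138880 / 150093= 0.93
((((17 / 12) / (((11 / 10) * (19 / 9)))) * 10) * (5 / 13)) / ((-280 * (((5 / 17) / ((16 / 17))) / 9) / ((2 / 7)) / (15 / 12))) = -0.09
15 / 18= 5 / 6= 0.83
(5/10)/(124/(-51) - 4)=-51/656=-0.08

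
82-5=77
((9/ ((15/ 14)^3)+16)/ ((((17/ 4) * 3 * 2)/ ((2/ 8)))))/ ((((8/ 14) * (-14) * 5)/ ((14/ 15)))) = -7651/ 1434375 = -0.01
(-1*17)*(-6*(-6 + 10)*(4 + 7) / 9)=1496 / 3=498.67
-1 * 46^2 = -2116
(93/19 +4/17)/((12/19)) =1657/204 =8.12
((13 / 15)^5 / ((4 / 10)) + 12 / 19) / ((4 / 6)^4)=10699567 / 1140000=9.39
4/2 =2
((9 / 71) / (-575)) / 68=-9 / 2776100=-0.00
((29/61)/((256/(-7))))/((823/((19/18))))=-0.00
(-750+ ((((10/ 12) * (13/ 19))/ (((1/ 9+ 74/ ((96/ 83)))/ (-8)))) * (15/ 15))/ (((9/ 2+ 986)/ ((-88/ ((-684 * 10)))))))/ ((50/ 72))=-16200089092968/ 15000082475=-1080.00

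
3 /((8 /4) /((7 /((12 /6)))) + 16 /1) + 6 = 717 /116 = 6.18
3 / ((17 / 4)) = 12 / 17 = 0.71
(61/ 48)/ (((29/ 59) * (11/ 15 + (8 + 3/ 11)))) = 197945/ 689504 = 0.29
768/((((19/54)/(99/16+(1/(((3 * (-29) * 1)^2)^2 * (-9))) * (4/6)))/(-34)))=-166611457859648/362835153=-459193.26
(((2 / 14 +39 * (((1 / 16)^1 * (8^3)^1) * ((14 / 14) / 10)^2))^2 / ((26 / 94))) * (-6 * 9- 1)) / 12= -2522795077 / 955500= -2640.29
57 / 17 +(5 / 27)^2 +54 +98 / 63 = 730478 / 12393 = 58.94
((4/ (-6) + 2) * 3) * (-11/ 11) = -4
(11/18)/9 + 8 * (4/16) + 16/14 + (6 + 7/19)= 206393/21546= 9.58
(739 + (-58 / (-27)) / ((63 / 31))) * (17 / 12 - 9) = -16364881 / 2916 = -5612.10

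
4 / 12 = 0.33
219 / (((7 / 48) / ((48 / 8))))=63072 / 7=9010.29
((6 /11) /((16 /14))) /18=7 /264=0.03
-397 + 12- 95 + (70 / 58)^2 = -402455 / 841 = -478.54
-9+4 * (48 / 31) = -2.81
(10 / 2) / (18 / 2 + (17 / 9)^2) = 405 / 1018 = 0.40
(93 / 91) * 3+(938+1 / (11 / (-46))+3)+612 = 1553436 / 1001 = 1551.88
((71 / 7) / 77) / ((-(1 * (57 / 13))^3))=-155987 / 99819027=-0.00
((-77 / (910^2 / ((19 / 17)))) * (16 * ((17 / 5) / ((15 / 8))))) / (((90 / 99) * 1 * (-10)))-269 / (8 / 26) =-874.25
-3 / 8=-0.38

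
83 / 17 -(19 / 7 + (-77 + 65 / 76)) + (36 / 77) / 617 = 4807013919 / 61381628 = 78.31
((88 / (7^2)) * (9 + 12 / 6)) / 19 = 968 / 931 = 1.04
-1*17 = -17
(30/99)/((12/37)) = 185/198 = 0.93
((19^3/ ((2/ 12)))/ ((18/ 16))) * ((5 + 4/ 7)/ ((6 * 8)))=89167/ 21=4246.05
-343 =-343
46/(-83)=-46/83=-0.55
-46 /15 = -3.07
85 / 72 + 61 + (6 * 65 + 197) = 46741 / 72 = 649.18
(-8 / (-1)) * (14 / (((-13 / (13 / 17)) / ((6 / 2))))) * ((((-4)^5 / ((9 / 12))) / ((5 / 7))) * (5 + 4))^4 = -18393155741743470084096 / 10625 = -1731120540399385419.68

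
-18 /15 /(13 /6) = -36 /65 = -0.55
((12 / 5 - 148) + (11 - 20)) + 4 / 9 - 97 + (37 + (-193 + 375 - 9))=-1852 / 45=-41.16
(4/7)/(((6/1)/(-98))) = -28/3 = -9.33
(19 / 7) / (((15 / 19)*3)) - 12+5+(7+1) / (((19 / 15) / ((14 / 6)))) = 8.88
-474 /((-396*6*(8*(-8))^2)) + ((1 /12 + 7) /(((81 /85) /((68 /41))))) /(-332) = -5526744601 /149032452096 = -0.04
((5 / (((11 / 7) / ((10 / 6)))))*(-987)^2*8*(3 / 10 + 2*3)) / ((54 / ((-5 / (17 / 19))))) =-5038618550 / 187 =-26944484.22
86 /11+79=955 /11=86.82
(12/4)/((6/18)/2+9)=18/55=0.33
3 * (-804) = -2412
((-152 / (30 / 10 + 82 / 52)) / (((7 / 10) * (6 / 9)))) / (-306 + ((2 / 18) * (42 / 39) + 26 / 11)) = 38146680 / 162695729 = 0.23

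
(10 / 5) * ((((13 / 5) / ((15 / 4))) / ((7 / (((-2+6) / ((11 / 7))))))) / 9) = 416 / 7425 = 0.06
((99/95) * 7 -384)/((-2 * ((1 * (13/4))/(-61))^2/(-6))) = -6391844496/16055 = -398121.74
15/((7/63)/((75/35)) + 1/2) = 4050/149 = 27.18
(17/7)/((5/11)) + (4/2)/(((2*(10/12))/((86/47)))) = 12401/1645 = 7.54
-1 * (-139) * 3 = 417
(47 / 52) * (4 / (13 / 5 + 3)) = 235 / 364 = 0.65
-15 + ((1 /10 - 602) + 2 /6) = -18497 /30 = -616.57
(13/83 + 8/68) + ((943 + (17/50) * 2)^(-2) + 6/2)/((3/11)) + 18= 68970595474577/2356013570112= 29.27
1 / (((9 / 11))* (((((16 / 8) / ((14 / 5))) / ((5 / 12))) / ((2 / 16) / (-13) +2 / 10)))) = 847 / 6240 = 0.14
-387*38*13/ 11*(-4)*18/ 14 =6882408/ 77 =89381.92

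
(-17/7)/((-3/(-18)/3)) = -43.71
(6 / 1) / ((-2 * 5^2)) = -3 / 25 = -0.12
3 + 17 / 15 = 62 / 15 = 4.13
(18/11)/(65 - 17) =3/88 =0.03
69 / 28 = 2.46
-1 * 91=-91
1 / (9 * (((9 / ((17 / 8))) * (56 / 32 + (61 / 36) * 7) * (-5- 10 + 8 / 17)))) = -289 / 2178540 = -0.00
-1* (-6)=6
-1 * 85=-85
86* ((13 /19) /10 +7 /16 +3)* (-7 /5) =-1604029 /3800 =-422.11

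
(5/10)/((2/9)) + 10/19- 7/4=39/38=1.03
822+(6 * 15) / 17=14064 / 17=827.29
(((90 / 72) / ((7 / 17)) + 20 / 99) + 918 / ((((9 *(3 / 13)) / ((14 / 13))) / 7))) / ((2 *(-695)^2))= 9245279 / 2677890600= 0.00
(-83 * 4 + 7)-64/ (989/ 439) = -349521/ 989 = -353.41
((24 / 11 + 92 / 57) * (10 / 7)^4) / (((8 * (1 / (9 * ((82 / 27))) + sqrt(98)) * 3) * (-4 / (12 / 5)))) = 6970000 / 47237646841 - 571540000 * sqrt(2) / 20244705789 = -0.04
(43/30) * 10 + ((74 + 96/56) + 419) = 10690/21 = 509.05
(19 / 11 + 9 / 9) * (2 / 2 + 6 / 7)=390 / 77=5.06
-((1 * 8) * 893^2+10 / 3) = -19138786 / 3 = -6379595.33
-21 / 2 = -10.50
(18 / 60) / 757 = 3 / 7570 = 0.00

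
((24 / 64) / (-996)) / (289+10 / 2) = -0.00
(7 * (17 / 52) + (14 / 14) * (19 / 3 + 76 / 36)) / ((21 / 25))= 125575 / 9828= 12.78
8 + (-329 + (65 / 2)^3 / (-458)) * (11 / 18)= -15753275 / 65952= -238.86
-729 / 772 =-0.94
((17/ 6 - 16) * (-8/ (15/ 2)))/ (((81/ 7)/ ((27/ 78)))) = 2212/ 5265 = 0.42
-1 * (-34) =34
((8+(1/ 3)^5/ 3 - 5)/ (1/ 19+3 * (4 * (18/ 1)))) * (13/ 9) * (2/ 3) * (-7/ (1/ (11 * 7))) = -582590008/ 80798715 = -7.21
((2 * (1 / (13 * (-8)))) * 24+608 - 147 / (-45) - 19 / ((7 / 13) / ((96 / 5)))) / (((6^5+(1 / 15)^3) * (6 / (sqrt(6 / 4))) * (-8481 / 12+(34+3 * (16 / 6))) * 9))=2275475 * sqrt(6) / 19050704033907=0.00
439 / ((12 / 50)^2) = 274375 / 36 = 7621.53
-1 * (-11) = 11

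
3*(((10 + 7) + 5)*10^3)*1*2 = 132000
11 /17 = 0.65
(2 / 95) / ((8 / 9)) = 9 / 380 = 0.02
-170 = -170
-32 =-32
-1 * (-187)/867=11/51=0.22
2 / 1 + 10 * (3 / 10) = 5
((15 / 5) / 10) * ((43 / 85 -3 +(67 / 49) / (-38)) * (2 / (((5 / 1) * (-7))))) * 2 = 1201317 / 13848625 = 0.09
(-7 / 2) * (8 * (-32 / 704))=14 / 11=1.27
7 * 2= 14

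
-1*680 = -680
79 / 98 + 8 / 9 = 1495 / 882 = 1.70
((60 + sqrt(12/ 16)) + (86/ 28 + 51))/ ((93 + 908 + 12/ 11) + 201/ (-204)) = 0.11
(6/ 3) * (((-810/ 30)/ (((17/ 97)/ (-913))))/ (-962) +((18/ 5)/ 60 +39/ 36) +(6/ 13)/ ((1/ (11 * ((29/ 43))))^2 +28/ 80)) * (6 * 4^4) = -441799.12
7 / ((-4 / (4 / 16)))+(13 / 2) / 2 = 2.81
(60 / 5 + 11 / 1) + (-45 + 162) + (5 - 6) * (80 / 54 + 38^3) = -1477804 / 27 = -54733.48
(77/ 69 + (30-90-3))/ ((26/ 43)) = -91805/ 897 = -102.35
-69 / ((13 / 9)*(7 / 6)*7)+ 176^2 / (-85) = -20048422 / 54145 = -370.27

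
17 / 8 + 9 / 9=25 / 8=3.12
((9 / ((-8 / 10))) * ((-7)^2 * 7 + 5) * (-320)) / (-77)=-1252800 / 77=-16270.13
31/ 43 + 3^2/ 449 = 14306/ 19307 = 0.74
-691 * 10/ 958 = -3455/ 479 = -7.21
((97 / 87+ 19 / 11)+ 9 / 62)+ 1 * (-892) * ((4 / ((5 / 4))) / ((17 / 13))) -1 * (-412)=-8915649839 / 5043390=-1767.79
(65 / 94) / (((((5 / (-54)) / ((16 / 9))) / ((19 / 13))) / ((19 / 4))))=-4332 / 47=-92.17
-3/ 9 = -1/ 3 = -0.33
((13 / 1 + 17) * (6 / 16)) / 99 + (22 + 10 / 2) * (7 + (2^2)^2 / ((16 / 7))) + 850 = 54037 / 44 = 1228.11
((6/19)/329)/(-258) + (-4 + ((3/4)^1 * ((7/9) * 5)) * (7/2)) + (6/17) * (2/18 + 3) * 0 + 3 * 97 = 1917300445/6451032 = 297.21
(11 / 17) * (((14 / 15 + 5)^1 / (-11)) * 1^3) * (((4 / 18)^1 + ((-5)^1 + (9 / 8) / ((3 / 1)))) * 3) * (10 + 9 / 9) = 310343 / 6120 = 50.71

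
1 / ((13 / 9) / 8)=72 / 13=5.54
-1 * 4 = -4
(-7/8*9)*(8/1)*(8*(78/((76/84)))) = -825552/19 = -43450.11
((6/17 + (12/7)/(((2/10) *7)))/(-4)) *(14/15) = -219/595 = -0.37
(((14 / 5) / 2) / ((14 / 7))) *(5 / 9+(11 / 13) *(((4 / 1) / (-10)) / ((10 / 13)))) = 91 / 1125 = 0.08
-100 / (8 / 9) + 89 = -47 / 2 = -23.50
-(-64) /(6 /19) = 608 /3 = 202.67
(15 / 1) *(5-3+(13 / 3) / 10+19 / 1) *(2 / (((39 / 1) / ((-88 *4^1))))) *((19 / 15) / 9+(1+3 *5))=-493186144 / 5265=-93672.58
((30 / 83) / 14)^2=225 / 337561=0.00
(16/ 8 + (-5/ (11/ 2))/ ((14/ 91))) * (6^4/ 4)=-13932/ 11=-1266.55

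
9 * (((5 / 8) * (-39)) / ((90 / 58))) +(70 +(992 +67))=7901 / 8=987.62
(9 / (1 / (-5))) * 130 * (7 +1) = -46800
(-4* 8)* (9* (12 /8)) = -432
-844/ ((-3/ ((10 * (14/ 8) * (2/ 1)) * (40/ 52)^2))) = 2954000/ 507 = 5826.43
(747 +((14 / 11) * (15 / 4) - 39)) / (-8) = -15681 / 176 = -89.10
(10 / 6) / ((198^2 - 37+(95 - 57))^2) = 1 / 922219215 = 0.00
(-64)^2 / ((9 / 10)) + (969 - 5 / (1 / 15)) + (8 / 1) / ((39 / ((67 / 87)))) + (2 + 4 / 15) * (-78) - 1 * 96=87750938 / 16965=5172.47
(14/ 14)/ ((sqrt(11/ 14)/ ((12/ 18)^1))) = 2 * sqrt(154)/ 33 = 0.75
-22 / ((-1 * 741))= 22 / 741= 0.03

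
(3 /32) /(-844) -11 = -297091 /27008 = -11.00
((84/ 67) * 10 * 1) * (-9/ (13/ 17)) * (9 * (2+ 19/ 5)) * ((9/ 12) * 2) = -10063116/ 871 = -11553.52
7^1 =7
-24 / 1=-24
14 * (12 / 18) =9.33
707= 707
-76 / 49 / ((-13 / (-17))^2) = -21964 / 8281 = -2.65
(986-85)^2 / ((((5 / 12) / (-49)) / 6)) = -2864033928 / 5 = -572806785.60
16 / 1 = 16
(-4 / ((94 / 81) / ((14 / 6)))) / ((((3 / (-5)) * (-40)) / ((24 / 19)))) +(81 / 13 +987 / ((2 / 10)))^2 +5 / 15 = 11054260400855 / 452751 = 24415761.42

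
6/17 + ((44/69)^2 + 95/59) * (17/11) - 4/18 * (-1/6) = 552626432/157584339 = 3.51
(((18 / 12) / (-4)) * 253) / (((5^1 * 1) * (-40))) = 759 / 1600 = 0.47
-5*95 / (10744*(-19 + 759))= -95 / 1590112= -0.00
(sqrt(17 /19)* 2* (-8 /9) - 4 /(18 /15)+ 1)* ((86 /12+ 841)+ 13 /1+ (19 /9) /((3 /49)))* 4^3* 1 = -10833760 /81 - 24762880* sqrt(323) /4617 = -230142.47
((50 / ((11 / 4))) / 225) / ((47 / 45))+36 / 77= 1972 / 3619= 0.54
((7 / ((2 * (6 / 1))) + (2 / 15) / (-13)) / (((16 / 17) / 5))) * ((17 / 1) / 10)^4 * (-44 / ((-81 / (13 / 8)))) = 2327145623 / 103680000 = 22.45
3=3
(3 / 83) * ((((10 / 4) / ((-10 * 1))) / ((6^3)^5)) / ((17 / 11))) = -11 / 884574684315648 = -0.00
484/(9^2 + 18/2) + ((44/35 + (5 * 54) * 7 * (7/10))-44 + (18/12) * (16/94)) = 1285.89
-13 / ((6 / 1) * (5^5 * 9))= -13 / 168750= -0.00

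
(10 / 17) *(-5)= -50 / 17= -2.94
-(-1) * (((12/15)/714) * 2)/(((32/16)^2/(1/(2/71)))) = 71/3570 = 0.02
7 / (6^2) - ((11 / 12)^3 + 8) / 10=-2359 / 3456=-0.68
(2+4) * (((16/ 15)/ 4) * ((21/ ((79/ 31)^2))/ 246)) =26908/ 1279405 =0.02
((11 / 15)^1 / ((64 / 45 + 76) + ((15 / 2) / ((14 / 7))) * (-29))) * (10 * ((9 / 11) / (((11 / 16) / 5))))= -86400 / 62029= -1.39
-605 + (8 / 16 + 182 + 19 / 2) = -413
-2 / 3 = -0.67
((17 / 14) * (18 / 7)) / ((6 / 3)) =153 / 98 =1.56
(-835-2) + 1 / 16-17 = -13663 / 16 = -853.94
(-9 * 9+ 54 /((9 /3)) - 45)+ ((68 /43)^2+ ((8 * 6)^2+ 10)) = 4083518 /1849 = 2208.50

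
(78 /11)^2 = 6084 /121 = 50.28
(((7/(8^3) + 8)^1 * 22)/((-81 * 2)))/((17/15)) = -0.96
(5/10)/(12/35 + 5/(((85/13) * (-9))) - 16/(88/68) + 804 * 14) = 58905/1324643182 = 0.00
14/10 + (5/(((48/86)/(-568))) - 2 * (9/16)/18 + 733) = -1044959/240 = -4354.00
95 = 95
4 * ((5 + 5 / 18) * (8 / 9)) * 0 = 0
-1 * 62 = -62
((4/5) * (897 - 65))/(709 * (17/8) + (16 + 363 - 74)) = 26624/72465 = 0.37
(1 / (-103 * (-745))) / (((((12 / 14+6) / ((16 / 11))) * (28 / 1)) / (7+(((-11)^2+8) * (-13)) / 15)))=-131 / 12661275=-0.00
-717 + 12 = -705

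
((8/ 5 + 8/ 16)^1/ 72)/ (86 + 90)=0.00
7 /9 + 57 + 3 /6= 1049 /18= 58.28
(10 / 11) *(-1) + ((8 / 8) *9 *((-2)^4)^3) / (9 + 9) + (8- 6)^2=22562 / 11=2051.09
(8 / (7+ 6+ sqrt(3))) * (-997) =-51844 / 83+ 3988 * sqrt(3) / 83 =-541.40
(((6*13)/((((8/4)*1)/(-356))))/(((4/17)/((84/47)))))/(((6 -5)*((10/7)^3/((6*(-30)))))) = 7650493578/1175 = 6511058.36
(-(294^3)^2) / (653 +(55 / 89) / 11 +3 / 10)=-988402827799.03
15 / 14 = 1.07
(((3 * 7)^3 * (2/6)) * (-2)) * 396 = -2444904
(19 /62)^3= 6859 /238328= 0.03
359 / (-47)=-359 / 47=-7.64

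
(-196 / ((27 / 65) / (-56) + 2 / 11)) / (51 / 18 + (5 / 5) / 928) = -1680645120 / 4238681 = -396.50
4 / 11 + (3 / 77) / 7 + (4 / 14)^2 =243 / 539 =0.45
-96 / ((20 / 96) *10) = -1152 / 25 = -46.08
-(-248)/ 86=124/ 43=2.88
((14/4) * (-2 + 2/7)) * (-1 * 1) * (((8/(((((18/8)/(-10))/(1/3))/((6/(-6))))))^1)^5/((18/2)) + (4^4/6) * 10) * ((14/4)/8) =2984225127520/43046721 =69325.26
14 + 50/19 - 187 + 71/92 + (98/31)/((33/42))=-98692899/596068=-165.57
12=12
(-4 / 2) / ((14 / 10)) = -10 / 7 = -1.43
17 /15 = 1.13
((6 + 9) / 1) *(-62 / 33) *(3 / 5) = -186 / 11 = -16.91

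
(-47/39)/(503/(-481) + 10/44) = 38258/25983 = 1.47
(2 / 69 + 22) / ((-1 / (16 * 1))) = -24320 / 69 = -352.46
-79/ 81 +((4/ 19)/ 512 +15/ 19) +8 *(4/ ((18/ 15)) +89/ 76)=7062097/ 196992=35.85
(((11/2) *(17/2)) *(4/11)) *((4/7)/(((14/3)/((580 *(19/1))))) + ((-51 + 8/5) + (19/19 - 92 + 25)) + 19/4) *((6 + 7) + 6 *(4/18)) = 887406953/2940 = 301839.10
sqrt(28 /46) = sqrt(322) /23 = 0.78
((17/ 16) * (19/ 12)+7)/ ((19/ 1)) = 1667/ 3648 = 0.46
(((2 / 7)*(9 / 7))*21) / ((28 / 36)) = 486 / 49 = 9.92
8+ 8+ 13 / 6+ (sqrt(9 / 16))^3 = 3569 / 192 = 18.59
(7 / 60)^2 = 49 / 3600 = 0.01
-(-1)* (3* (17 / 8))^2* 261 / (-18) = -75429 / 128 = -589.29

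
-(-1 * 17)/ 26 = 17/ 26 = 0.65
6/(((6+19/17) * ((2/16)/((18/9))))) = 1632/121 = 13.49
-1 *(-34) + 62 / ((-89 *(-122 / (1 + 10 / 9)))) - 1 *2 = 1564141 / 48861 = 32.01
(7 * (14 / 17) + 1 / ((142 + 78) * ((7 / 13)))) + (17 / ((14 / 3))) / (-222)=2788161 / 484330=5.76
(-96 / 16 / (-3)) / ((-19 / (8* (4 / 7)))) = -64 / 133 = -0.48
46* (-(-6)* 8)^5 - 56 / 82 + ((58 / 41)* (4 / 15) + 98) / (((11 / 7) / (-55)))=1441680427346 / 123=11720979084.11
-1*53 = -53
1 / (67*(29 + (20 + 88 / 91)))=91 / 304649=0.00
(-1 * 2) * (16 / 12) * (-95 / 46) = 380 / 69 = 5.51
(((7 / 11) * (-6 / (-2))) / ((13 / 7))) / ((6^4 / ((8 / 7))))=0.00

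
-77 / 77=-1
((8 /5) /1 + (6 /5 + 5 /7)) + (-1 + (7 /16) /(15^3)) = 2.51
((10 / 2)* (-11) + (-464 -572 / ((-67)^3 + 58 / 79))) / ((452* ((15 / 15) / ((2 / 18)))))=-12331508473 / 96656570892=-0.13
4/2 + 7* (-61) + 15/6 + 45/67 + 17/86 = -1214718/2881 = -421.63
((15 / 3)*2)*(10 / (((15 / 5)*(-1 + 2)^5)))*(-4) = -400 / 3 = -133.33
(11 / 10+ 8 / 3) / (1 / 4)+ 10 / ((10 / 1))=241 / 15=16.07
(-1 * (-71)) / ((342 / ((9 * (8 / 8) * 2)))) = 71 / 19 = 3.74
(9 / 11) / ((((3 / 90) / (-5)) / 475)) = -641250 / 11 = -58295.45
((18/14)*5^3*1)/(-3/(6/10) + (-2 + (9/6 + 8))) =450/7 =64.29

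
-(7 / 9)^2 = -49 / 81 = -0.60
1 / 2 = 0.50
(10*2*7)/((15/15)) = 140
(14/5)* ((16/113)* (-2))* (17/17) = -448/565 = -0.79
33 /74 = 0.45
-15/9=-5/3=-1.67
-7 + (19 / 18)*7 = 7 / 18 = 0.39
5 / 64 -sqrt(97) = 5 / 64 -sqrt(97) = -9.77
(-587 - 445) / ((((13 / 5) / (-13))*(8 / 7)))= 4515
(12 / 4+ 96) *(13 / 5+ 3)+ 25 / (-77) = 213319 / 385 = 554.08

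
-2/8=-1/4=-0.25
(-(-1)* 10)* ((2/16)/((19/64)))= 80/19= 4.21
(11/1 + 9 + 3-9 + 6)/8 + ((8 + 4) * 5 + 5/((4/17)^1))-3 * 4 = 287/4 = 71.75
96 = 96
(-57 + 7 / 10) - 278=-3343 / 10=-334.30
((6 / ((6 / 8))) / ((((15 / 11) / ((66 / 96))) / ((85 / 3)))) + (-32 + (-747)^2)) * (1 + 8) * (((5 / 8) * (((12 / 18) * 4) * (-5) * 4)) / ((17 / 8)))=-4018257200 / 51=-78789356.86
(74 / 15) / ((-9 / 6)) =-148 / 45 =-3.29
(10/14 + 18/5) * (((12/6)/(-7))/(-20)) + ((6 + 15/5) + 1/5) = 9.26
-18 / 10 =-1.80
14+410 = 424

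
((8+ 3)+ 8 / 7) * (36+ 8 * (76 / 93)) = 336260 / 651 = 516.53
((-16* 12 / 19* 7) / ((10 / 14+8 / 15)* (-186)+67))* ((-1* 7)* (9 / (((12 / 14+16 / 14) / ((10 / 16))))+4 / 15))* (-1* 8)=8111264 / 109763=73.90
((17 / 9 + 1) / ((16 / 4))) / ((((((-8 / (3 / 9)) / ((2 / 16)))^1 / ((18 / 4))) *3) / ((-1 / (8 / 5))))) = 65 / 18432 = 0.00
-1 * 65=-65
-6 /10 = -3 /5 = -0.60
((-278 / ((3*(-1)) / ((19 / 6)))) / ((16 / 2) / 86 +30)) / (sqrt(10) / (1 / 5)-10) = 113563 / 174690 +113563*sqrt(10) / 349380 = 1.68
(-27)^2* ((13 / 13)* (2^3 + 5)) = 9477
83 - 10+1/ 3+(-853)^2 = 2183047/ 3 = 727682.33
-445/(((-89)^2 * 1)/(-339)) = 1695/89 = 19.04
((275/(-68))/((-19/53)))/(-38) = -14575/49096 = -0.30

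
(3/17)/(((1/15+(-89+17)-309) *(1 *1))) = -45/97138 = -0.00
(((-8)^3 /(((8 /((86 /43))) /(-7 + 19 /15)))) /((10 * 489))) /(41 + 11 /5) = 688 /198045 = 0.00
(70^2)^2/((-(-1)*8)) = 3001250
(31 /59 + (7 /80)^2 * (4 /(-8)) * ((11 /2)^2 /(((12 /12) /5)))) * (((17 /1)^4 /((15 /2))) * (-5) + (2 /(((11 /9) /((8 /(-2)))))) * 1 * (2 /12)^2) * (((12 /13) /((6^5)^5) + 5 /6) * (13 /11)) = 381661215169078485961745417797 /129896848797227608398888960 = 2938.19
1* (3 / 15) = 1 / 5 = 0.20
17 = 17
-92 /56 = -23 /14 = -1.64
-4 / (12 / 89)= -89 / 3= -29.67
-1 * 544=-544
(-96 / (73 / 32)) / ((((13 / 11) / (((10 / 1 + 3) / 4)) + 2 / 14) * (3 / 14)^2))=-1809.41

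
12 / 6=2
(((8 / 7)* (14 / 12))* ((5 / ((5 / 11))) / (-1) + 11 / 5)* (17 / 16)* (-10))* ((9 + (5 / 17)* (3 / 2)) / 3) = 1177 / 3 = 392.33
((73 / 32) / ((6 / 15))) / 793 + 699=699.01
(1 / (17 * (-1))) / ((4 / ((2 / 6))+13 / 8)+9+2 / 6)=-24 / 9367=-0.00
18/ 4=9/ 2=4.50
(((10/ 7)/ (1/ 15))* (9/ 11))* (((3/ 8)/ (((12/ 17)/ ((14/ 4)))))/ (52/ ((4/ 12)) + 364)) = 2295/ 36608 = 0.06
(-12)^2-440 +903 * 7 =6025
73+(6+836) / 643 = 47781 / 643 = 74.31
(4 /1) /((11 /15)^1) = 60 /11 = 5.45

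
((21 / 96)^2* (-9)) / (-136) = 441 / 139264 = 0.00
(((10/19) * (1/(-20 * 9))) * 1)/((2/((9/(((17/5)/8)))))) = -10/323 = -0.03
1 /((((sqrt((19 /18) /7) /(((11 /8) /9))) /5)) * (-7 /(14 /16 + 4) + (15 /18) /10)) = -715 * sqrt(266) /8018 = -1.45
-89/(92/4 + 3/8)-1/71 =-50739/13277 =-3.82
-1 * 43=-43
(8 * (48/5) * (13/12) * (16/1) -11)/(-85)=-6601/425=-15.53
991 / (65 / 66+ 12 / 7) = 457842 / 1247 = 367.15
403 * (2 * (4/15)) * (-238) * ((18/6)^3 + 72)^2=-2506808304/5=-501361660.80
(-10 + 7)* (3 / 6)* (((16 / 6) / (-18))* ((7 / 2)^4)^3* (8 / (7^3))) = 40353607 / 2304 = 17514.59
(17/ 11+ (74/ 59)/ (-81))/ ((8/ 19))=1528151/ 420552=3.63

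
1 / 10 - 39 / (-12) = 67 / 20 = 3.35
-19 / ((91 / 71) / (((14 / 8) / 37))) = -1349 / 1924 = -0.70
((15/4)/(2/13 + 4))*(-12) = -65/6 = -10.83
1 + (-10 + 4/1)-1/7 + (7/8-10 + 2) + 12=-15/56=-0.27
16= 16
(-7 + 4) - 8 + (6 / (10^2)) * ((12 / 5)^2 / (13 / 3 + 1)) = -13669 / 1250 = -10.94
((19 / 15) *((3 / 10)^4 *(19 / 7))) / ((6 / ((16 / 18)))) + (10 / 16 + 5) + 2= 1335097 / 175000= 7.63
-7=-7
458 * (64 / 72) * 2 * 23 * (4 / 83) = 674176 / 747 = 902.51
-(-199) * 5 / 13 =995 / 13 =76.54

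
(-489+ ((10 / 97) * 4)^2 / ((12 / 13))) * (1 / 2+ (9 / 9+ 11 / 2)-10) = 1466.45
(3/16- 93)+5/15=-4439/48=-92.48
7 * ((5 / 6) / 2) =35 / 12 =2.92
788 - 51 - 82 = 655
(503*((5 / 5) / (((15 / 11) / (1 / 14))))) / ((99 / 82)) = 20623 / 945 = 21.82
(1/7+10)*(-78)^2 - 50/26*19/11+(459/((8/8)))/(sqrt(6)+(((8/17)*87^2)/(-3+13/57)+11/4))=2930636348466758663027/47493952659874721 - 13245998256*sqrt(6)/47446506153721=61705.46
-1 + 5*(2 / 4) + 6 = 15 / 2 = 7.50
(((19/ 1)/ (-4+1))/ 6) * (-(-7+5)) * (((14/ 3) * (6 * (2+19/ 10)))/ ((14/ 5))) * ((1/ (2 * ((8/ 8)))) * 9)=-741/ 2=-370.50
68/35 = 1.94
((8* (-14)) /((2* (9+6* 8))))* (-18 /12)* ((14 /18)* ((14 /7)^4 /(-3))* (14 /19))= -4.50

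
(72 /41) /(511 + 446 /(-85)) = 6120 /1762549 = 0.00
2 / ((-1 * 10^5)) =-1 / 50000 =-0.00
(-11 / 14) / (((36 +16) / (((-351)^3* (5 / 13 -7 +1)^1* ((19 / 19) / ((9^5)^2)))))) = -10439 / 9920232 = -0.00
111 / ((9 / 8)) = 296 / 3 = 98.67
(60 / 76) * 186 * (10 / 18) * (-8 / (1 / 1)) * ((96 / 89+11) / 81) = -13330000 / 136971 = -97.32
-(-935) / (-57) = -16.40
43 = 43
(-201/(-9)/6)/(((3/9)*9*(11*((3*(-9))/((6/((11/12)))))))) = -268/9801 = -0.03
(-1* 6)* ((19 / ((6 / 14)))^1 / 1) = -266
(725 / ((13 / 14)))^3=1045678375000 / 2197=475957385.07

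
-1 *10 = -10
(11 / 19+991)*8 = 150720 / 19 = 7932.63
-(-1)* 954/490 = 477/245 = 1.95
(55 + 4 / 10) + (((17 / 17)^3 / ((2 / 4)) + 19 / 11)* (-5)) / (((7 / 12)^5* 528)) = 558006619 / 10168235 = 54.88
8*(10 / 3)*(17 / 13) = 1360 / 39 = 34.87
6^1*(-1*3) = -18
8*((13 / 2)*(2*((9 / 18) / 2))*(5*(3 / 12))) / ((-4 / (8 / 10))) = -13 / 2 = -6.50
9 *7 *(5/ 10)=63/ 2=31.50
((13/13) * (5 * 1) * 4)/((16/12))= 15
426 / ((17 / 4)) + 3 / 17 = 1707 / 17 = 100.41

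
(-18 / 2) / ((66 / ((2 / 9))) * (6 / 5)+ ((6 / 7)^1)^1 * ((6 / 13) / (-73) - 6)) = -33215 / 1296314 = -0.03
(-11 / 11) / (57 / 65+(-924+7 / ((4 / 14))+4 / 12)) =390 / 350333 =0.00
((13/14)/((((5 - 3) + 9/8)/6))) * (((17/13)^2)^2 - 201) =-27154752/76895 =-353.14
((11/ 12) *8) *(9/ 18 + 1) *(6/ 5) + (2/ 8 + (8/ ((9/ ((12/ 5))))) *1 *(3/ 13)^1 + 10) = 1245/ 52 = 23.94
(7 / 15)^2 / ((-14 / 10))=-7 / 45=-0.16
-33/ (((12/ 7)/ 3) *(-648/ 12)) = 77/ 72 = 1.07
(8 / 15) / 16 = 1 / 30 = 0.03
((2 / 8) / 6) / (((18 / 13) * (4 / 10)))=65 / 864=0.08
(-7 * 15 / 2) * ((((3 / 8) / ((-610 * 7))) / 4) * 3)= 27 / 7808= 0.00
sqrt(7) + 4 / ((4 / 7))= sqrt(7) + 7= 9.65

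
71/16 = 4.44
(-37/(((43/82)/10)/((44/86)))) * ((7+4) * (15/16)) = -13766775/3698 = -3722.76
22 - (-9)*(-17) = -131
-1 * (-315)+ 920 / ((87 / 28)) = 611.09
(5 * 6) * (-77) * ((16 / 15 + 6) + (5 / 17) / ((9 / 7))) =-859474 / 51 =-16852.43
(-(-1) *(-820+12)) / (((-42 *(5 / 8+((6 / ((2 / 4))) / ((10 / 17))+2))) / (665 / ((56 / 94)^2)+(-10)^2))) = 74421850 / 45129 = 1649.09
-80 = -80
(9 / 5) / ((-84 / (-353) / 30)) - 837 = -8541 / 14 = -610.07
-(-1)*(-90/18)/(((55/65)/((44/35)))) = -52/7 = -7.43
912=912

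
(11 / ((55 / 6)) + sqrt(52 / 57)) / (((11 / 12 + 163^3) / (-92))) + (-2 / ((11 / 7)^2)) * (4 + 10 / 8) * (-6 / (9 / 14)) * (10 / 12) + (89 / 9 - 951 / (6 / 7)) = -1066.54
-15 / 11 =-1.36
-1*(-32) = 32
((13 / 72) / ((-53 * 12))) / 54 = -13 / 2472768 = -0.00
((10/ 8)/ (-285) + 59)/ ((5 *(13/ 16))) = 53804/ 3705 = 14.52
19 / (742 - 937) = -19 / 195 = -0.10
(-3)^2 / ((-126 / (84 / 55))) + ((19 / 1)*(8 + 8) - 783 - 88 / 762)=-479.22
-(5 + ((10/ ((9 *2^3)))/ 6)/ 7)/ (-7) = 7565/ 10584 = 0.71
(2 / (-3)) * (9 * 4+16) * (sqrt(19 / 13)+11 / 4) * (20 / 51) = -5720 / 153 - 160 * sqrt(247) / 153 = -53.82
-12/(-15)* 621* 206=511704/5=102340.80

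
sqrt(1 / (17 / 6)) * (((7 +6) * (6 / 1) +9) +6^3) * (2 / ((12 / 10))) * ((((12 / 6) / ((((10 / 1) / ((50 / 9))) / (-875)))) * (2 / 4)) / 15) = -441875 * sqrt(102) / 459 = -9722.70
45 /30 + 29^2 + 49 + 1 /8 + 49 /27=192983 /216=893.44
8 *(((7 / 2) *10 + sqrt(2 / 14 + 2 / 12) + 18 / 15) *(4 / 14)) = 8 *sqrt(546) / 147 + 2896 / 35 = 84.01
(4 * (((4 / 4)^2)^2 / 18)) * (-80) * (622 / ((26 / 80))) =-3980800 / 117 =-34023.93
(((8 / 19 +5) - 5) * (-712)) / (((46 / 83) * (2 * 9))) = -118192 / 3933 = -30.05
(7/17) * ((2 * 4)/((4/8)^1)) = 112/17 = 6.59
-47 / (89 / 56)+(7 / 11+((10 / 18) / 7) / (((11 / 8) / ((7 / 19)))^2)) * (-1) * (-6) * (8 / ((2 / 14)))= 2171147608 / 11662827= 186.16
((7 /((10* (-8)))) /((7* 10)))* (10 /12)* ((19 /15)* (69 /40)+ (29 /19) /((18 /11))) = -106627 /32832000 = -0.00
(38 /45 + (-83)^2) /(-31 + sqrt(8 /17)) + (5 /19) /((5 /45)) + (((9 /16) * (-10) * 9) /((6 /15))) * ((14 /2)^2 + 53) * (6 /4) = -4374700532719 /223380720-620086 * sqrt(34) /734805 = -19588.98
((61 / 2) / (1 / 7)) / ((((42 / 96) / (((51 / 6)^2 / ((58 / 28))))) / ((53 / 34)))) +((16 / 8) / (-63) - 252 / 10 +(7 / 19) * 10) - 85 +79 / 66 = 100911734419 / 3818430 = 26427.55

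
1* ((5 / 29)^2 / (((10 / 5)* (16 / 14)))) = 175 / 13456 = 0.01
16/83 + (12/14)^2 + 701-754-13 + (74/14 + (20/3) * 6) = -80473/4067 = -19.79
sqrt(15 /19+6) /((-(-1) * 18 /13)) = 13 * sqrt(2451) /342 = 1.88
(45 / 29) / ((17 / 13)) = 585 / 493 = 1.19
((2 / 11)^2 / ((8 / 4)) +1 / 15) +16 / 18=5293 / 5445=0.97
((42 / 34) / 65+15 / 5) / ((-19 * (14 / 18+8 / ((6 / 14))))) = -30024 / 3674125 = -0.01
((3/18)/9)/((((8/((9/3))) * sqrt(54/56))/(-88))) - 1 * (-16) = 15.38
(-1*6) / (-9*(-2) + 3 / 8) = -16 / 49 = -0.33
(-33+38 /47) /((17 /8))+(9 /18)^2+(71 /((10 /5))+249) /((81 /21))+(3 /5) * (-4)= 56.46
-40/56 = -5/7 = -0.71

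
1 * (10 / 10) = 1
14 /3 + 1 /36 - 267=-9443 /36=-262.31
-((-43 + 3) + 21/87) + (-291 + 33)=-6329/29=-218.24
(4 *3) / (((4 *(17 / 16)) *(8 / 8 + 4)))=48 / 85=0.56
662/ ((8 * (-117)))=-331/ 468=-0.71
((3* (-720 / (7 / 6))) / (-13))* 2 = 25920 / 91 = 284.84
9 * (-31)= -279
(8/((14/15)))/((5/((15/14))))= 90/49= 1.84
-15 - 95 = -110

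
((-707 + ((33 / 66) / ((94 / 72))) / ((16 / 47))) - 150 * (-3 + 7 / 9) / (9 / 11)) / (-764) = 64469 / 165024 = 0.39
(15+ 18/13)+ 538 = 7207/13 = 554.38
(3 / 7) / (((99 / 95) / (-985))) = -405.09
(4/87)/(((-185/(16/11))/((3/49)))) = -64/2891735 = -0.00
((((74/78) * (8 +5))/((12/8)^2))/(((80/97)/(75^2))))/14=448625/168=2670.39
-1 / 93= -0.01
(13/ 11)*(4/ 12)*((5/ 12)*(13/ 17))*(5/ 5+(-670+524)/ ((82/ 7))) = -198575/ 138006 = -1.44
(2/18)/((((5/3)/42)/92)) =1288/5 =257.60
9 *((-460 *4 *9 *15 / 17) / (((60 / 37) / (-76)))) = 104775120 / 17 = 6163242.35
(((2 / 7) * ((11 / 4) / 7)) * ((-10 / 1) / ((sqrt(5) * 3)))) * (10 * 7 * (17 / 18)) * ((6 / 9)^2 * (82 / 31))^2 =-100591040 * sqrt(5) / 14711949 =-15.29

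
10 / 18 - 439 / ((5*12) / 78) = -51313 / 90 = -570.14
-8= -8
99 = 99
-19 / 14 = -1.36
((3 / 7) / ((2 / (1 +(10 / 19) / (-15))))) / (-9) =-55 / 2394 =-0.02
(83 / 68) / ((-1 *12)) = -83 / 816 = -0.10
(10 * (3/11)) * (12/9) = 40/11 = 3.64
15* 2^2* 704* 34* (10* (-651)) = -9349401600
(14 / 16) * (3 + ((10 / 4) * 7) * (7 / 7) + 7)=385 / 16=24.06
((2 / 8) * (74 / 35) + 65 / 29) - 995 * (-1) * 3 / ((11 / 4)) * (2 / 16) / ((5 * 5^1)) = 91522 / 11165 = 8.20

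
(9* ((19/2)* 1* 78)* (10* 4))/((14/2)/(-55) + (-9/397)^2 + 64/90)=2601458691975/5698637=456505.42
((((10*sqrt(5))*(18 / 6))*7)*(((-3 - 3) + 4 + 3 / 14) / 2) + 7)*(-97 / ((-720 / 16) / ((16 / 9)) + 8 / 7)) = 76048 / 2707 - 2037000*sqrt(5) / 2707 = -1654.53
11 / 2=5.50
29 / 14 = 2.07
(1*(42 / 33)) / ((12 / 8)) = 28 / 33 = 0.85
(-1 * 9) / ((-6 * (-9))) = -1 / 6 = -0.17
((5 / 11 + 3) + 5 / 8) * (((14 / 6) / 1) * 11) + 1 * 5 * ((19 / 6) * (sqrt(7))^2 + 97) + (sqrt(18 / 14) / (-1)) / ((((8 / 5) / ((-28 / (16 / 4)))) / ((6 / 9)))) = 5 * sqrt(7) / 4 + 16813 / 24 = 703.85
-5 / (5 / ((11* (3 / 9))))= -11 / 3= -3.67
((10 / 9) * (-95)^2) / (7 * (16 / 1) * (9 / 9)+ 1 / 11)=992750 / 11097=89.46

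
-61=-61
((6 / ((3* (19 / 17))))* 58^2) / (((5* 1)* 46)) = 26.17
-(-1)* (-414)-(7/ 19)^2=-149503/ 361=-414.14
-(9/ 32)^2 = -81/ 1024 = -0.08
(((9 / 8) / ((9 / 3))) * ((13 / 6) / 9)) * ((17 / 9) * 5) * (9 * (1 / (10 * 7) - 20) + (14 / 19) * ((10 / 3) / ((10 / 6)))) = -52436449 / 344736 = -152.11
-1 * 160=-160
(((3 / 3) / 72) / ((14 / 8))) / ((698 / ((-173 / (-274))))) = 173 / 24097752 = 0.00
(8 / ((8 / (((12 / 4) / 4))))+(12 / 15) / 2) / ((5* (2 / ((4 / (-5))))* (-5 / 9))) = 207 / 1250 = 0.17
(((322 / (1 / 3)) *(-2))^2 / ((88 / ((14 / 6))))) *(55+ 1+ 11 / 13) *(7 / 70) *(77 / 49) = 57466857 / 65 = 884105.49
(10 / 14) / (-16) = -5 / 112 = -0.04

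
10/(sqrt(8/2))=5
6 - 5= 1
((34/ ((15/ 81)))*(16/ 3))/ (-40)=-612/ 25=-24.48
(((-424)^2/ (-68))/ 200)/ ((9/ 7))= -39326/ 3825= -10.28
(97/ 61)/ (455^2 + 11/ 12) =1164/ 151542971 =0.00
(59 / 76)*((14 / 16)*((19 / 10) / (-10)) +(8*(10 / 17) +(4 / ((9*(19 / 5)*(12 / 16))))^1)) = 3.65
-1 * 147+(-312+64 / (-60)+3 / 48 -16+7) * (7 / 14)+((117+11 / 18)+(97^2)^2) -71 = 127481788237 / 1440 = 88529019.61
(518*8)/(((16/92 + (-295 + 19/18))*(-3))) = 571872/121621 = 4.70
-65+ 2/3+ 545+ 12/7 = 482.38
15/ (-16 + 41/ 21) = -63/ 59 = -1.07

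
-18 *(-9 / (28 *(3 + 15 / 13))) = 39 / 28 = 1.39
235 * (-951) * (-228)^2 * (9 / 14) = -52279399080 / 7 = -7468485582.86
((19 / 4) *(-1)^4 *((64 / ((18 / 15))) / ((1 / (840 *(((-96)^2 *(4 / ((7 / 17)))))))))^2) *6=458466455810211840000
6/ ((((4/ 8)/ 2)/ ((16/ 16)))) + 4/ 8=49/ 2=24.50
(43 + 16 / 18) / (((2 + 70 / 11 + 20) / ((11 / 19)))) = 47795 / 53352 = 0.90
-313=-313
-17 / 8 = -2.12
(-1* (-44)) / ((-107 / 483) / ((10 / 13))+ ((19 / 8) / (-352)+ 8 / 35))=-42746880 / 64283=-664.98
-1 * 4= -4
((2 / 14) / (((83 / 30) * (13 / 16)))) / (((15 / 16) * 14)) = 256 / 52871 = 0.00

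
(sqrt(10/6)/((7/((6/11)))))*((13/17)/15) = 26*sqrt(15)/19635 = 0.01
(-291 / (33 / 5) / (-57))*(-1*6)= -970 / 209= -4.64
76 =76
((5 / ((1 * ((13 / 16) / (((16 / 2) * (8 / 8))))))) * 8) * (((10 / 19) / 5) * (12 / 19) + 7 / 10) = 1416704 / 4693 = 301.88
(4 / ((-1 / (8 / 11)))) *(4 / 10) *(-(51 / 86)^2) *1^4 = 41616 / 101695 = 0.41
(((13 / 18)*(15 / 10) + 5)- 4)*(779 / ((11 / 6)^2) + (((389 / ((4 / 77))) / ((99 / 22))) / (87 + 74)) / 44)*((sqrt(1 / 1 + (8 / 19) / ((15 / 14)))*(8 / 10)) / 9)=50.71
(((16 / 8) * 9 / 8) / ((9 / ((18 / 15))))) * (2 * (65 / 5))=39 / 5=7.80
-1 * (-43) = 43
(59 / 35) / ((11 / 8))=1.23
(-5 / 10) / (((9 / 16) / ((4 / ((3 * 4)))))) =-8 / 27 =-0.30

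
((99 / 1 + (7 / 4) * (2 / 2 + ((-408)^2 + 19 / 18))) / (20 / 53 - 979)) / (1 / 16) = -2224076206 / 466803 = -4764.49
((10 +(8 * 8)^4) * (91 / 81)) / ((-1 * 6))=-763363783 / 243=-3141414.74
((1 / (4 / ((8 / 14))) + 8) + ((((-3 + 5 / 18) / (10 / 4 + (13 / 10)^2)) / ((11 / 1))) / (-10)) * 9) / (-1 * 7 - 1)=-66107 / 64526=-1.02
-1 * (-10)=10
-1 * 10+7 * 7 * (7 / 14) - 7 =15 / 2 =7.50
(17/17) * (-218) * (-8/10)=872/5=174.40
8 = 8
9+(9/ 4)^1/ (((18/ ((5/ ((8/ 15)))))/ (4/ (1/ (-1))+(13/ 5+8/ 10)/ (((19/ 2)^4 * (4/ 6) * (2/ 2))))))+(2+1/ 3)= 6.65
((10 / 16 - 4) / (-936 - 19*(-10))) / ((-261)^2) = 1 / 15057264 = 0.00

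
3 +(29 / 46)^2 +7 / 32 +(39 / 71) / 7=31084047 / 8413216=3.69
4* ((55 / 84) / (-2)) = -55 / 42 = -1.31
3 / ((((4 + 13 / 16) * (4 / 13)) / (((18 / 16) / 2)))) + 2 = 967 / 308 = 3.14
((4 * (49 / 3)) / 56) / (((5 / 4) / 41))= 574 / 15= 38.27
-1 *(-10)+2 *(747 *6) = 8974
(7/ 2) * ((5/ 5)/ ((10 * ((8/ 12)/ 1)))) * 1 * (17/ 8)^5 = 29816997/ 1310720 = 22.75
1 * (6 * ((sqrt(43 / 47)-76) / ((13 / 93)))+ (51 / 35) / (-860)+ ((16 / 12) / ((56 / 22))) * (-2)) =-3830674189 / 1173900+ 558 * sqrt(2021) / 611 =-3222.15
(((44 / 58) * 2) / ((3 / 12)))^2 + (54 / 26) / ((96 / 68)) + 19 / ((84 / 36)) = 28436687 / 612248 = 46.45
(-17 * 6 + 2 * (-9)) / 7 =-120 / 7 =-17.14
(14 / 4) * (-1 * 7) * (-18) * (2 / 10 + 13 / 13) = 2646 / 5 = 529.20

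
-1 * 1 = -1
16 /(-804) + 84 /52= 4169 /2613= 1.60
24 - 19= 5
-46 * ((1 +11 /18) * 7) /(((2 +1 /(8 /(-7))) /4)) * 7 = -1045856 /81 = -12911.80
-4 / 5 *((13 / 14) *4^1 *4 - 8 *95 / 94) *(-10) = 17824 / 329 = 54.18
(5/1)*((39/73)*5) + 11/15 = 15428/1095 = 14.09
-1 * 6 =-6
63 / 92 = 0.68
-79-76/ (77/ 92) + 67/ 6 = -158.64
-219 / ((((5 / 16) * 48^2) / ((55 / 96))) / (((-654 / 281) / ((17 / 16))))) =87527 / 229296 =0.38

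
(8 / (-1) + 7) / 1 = -1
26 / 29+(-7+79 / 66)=-9391 / 1914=-4.91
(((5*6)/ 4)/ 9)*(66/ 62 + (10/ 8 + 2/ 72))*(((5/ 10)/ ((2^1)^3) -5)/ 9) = -516265/ 482112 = -1.07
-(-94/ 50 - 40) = 1047/ 25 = 41.88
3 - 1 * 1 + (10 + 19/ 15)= 199/ 15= 13.27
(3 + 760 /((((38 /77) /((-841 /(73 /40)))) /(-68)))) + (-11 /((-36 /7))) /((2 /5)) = 253640261473 /5256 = 48257279.58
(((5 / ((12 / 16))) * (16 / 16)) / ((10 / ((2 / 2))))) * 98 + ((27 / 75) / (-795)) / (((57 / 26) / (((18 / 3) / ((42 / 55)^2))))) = 16118189 / 246715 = 65.33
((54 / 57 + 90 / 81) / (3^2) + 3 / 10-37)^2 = 315049831849 / 236852100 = 1330.15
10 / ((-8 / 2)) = -5 / 2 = -2.50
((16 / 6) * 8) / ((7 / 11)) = 704 / 21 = 33.52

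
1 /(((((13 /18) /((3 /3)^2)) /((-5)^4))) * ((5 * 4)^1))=1125 /26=43.27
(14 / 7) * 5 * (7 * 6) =420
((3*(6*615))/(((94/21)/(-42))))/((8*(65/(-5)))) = 2440935/2444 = 998.75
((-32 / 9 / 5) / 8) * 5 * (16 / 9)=-64 / 81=-0.79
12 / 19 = 0.63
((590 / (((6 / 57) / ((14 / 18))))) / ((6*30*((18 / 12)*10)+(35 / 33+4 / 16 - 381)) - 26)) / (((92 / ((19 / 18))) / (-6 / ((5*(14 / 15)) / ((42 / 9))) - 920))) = -3796653245 / 188069229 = -20.19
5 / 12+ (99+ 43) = 1709 / 12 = 142.42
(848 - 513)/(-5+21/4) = 1340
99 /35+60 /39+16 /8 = 2897 /455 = 6.37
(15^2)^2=50625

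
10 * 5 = 50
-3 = -3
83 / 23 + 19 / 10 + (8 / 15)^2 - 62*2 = -1223441 / 10350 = -118.21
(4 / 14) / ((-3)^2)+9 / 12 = 197 / 252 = 0.78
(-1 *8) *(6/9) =-16/3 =-5.33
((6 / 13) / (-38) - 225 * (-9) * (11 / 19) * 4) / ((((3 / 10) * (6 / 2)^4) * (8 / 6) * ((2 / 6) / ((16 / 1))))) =812840 / 117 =6947.35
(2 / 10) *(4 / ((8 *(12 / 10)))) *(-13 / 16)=-13 / 192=-0.07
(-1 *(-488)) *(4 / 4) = 488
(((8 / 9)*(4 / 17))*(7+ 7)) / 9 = 0.33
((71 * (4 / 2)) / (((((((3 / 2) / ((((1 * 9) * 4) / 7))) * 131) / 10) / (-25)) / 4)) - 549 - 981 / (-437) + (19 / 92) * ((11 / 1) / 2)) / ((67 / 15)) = -204952976175 / 214790744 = -954.20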